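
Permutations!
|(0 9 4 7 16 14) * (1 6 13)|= 6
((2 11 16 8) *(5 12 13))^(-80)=(16)(5 12 13)=[0, 1, 2, 3, 4, 12, 6, 7, 8, 9, 10, 11, 13, 5, 14, 15, 16]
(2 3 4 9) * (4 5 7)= (2 3 5 7 4 9)= [0, 1, 3, 5, 9, 7, 6, 4, 8, 2]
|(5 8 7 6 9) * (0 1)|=10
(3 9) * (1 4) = (1 4)(3 9) = [0, 4, 2, 9, 1, 5, 6, 7, 8, 3]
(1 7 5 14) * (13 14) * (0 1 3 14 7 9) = (0 1 9)(3 14)(5 13 7) = [1, 9, 2, 14, 4, 13, 6, 5, 8, 0, 10, 11, 12, 7, 3]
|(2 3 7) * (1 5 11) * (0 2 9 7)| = 6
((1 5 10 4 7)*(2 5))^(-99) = (1 10)(2 4)(5 7) = [0, 10, 4, 3, 2, 7, 6, 5, 8, 9, 1]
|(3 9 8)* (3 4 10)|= 5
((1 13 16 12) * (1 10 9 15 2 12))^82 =(1 13 16)(2 10 15 12 9) =[0, 13, 10, 3, 4, 5, 6, 7, 8, 2, 15, 11, 9, 16, 14, 12, 1]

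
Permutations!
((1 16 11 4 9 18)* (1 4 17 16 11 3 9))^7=[0, 4, 2, 16, 18, 5, 6, 7, 8, 3, 10, 1, 12, 13, 14, 15, 17, 11, 9]=(1 4 18 9 3 16 17 11)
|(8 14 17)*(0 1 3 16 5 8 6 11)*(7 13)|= |(0 1 3 16 5 8 14 17 6 11)(7 13)|= 10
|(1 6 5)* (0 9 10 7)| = 12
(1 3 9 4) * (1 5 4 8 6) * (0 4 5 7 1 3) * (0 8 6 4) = (1 8 4 7)(3 9 6) = [0, 8, 2, 9, 7, 5, 3, 1, 4, 6]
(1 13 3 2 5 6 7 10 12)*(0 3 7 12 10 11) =(0 3 2 5 6 12 1 13 7 11) =[3, 13, 5, 2, 4, 6, 12, 11, 8, 9, 10, 0, 1, 7]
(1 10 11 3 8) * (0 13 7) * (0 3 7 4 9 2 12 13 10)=(0 10 11 7 3 8 1)(2 12 13 4 9)=[10, 0, 12, 8, 9, 5, 6, 3, 1, 2, 11, 7, 13, 4]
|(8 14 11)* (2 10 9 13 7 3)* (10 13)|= |(2 13 7 3)(8 14 11)(9 10)|= 12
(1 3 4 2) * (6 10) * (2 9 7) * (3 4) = (1 4 9 7 2)(6 10) = [0, 4, 1, 3, 9, 5, 10, 2, 8, 7, 6]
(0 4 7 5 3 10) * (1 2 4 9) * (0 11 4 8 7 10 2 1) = [9, 1, 8, 2, 10, 3, 6, 5, 7, 0, 11, 4] = (0 9)(2 8 7 5 3)(4 10 11)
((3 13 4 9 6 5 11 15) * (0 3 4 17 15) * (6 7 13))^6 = (17)(0 3 6 5 11) = [3, 1, 2, 6, 4, 11, 5, 7, 8, 9, 10, 0, 12, 13, 14, 15, 16, 17]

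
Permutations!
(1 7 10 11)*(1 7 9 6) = (1 9 6)(7 10 11) = [0, 9, 2, 3, 4, 5, 1, 10, 8, 6, 11, 7]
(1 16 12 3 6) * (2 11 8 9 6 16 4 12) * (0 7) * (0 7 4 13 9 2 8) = (0 4 12 3 16 8 2 11)(1 13 9 6) = [4, 13, 11, 16, 12, 5, 1, 7, 2, 6, 10, 0, 3, 9, 14, 15, 8]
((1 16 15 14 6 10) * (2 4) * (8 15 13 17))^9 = [0, 1, 4, 3, 2, 5, 6, 7, 8, 9, 10, 11, 12, 13, 14, 15, 16, 17] = (17)(2 4)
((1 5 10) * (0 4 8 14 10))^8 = (0 4 8 14 10 1 5) = [4, 5, 2, 3, 8, 0, 6, 7, 14, 9, 1, 11, 12, 13, 10]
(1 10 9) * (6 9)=[0, 10, 2, 3, 4, 5, 9, 7, 8, 1, 6]=(1 10 6 9)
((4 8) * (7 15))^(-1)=[0, 1, 2, 3, 8, 5, 6, 15, 4, 9, 10, 11, 12, 13, 14, 7]=(4 8)(7 15)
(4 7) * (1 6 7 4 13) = (1 6 7 13) = [0, 6, 2, 3, 4, 5, 7, 13, 8, 9, 10, 11, 12, 1]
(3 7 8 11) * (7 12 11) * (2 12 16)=(2 12 11 3 16)(7 8)=[0, 1, 12, 16, 4, 5, 6, 8, 7, 9, 10, 3, 11, 13, 14, 15, 2]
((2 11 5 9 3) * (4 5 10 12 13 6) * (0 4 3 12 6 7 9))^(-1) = (0 5 4)(2 3 6 10 11)(7 13 12 9) = [5, 1, 3, 6, 0, 4, 10, 13, 8, 7, 11, 2, 9, 12]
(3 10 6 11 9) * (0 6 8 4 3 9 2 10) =(0 6 11 2 10 8 4 3) =[6, 1, 10, 0, 3, 5, 11, 7, 4, 9, 8, 2]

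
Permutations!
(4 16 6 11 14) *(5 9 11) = (4 16 6 5 9 11 14) = [0, 1, 2, 3, 16, 9, 5, 7, 8, 11, 10, 14, 12, 13, 4, 15, 6]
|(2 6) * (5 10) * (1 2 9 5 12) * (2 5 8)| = 4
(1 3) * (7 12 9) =(1 3)(7 12 9) =[0, 3, 2, 1, 4, 5, 6, 12, 8, 7, 10, 11, 9]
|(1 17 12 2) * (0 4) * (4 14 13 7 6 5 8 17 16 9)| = |(0 14 13 7 6 5 8 17 12 2 1 16 9 4)| = 14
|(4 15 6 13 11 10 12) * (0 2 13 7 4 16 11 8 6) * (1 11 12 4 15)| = 28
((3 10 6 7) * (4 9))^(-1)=(3 7 6 10)(4 9)=[0, 1, 2, 7, 9, 5, 10, 6, 8, 4, 3]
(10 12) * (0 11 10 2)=(0 11 10 12 2)=[11, 1, 0, 3, 4, 5, 6, 7, 8, 9, 12, 10, 2]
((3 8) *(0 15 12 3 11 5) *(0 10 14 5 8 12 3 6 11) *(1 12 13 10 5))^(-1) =(0 8 11 6 12 1 14 10 13 3 15) =[8, 14, 2, 15, 4, 5, 12, 7, 11, 9, 13, 6, 1, 3, 10, 0]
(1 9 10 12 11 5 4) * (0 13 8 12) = (0 13 8 12 11 5 4 1 9 10) = [13, 9, 2, 3, 1, 4, 6, 7, 12, 10, 0, 5, 11, 8]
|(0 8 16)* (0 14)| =|(0 8 16 14)| =4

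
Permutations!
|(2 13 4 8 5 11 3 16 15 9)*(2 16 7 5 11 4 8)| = |(2 13 8 11 3 7 5 4)(9 16 15)| = 24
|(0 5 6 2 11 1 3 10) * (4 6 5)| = 8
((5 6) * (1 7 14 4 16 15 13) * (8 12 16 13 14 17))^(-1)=[0, 13, 2, 3, 14, 6, 5, 1, 17, 9, 10, 11, 8, 4, 15, 16, 12, 7]=(1 13 4 14 15 16 12 8 17 7)(5 6)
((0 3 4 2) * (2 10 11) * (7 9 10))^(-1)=(0 2 11 10 9 7 4 3)=[2, 1, 11, 0, 3, 5, 6, 4, 8, 7, 9, 10]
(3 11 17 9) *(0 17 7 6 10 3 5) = [17, 1, 2, 11, 4, 0, 10, 6, 8, 5, 3, 7, 12, 13, 14, 15, 16, 9] = (0 17 9 5)(3 11 7 6 10)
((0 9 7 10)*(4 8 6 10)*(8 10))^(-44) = [9, 1, 2, 3, 10, 5, 6, 4, 8, 7, 0] = (0 9 7 4 10)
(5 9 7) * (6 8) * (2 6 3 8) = [0, 1, 6, 8, 4, 9, 2, 5, 3, 7] = (2 6)(3 8)(5 9 7)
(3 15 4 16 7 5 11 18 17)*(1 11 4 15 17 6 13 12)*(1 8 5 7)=(1 11 18 6 13 12 8 5 4 16)(3 17)=[0, 11, 2, 17, 16, 4, 13, 7, 5, 9, 10, 18, 8, 12, 14, 15, 1, 3, 6]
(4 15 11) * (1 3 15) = (1 3 15 11 4) = [0, 3, 2, 15, 1, 5, 6, 7, 8, 9, 10, 4, 12, 13, 14, 11]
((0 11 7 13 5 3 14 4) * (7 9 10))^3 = [10, 1, 2, 0, 9, 4, 6, 3, 8, 13, 5, 7, 12, 14, 11] = (0 10 5 4 9 13 14 11 7 3)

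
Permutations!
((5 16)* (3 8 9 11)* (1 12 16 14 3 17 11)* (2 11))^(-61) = (1 5 8 12 14 9 16 3)(2 17 11) = [0, 5, 17, 1, 4, 8, 6, 7, 12, 16, 10, 2, 14, 13, 9, 15, 3, 11]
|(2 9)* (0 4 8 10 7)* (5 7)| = |(0 4 8 10 5 7)(2 9)| = 6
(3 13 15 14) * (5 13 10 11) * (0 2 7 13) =(0 2 7 13 15 14 3 10 11 5) =[2, 1, 7, 10, 4, 0, 6, 13, 8, 9, 11, 5, 12, 15, 3, 14]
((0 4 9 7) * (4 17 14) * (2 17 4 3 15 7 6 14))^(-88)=(17)=[0, 1, 2, 3, 4, 5, 6, 7, 8, 9, 10, 11, 12, 13, 14, 15, 16, 17]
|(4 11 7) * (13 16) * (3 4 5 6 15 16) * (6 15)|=8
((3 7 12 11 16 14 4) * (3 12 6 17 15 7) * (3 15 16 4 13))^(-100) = [0, 1, 2, 17, 11, 5, 13, 14, 8, 9, 10, 12, 4, 6, 7, 16, 15, 3] = (3 17)(4 11 12)(6 13)(7 14)(15 16)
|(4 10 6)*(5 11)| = |(4 10 6)(5 11)| = 6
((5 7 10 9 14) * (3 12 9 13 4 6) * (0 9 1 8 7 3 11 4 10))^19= (0 9 14 5 3 12 1 8 7)(4 6 11)(10 13)= [9, 8, 2, 12, 6, 3, 11, 0, 7, 14, 13, 4, 1, 10, 5]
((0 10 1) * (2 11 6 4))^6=(2 6)(4 11)=[0, 1, 6, 3, 11, 5, 2, 7, 8, 9, 10, 4]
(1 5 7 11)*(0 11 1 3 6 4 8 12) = [11, 5, 2, 6, 8, 7, 4, 1, 12, 9, 10, 3, 0] = (0 11 3 6 4 8 12)(1 5 7)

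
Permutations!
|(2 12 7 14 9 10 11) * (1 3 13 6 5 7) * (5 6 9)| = |(1 3 13 9 10 11 2 12)(5 7 14)| = 24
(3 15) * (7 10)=(3 15)(7 10)=[0, 1, 2, 15, 4, 5, 6, 10, 8, 9, 7, 11, 12, 13, 14, 3]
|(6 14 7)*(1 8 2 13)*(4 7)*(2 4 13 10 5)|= 21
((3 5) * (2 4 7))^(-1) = [0, 1, 7, 5, 2, 3, 6, 4] = (2 7 4)(3 5)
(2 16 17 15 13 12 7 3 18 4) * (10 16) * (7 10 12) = (2 12 10 16 17 15 13 7 3 18 4) = [0, 1, 12, 18, 2, 5, 6, 3, 8, 9, 16, 11, 10, 7, 14, 13, 17, 15, 4]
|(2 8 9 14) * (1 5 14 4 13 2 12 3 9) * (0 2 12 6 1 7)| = |(0 2 8 7)(1 5 14 6)(3 9 4 13 12)| = 20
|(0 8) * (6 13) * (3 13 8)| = |(0 3 13 6 8)| = 5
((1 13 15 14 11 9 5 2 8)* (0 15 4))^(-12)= (0 4 13 1 8 2 5 9 11 14 15)= [4, 8, 5, 3, 13, 9, 6, 7, 2, 11, 10, 14, 12, 1, 15, 0]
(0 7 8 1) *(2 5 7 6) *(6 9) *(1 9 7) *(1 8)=(0 7 1)(2 5 8 9 6)=[7, 0, 5, 3, 4, 8, 2, 1, 9, 6]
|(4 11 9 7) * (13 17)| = 4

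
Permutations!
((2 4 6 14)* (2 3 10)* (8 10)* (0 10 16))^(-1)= (0 16 8 3 14 6 4 2 10)= [16, 1, 10, 14, 2, 5, 4, 7, 3, 9, 0, 11, 12, 13, 6, 15, 8]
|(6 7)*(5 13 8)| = |(5 13 8)(6 7)| = 6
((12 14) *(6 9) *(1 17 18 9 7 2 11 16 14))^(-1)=[0, 12, 7, 3, 4, 5, 9, 6, 8, 18, 10, 2, 14, 13, 16, 15, 11, 1, 17]=(1 12 14 16 11 2 7 6 9 18 17)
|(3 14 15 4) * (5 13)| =|(3 14 15 4)(5 13)| =4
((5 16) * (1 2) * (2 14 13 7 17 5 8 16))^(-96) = (1 13 17 2 14 7 5) = [0, 13, 14, 3, 4, 1, 6, 5, 8, 9, 10, 11, 12, 17, 7, 15, 16, 2]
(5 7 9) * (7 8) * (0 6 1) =(0 6 1)(5 8 7 9) =[6, 0, 2, 3, 4, 8, 1, 9, 7, 5]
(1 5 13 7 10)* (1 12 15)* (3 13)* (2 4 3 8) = (1 5 8 2 4 3 13 7 10 12 15) = [0, 5, 4, 13, 3, 8, 6, 10, 2, 9, 12, 11, 15, 7, 14, 1]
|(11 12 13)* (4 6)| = |(4 6)(11 12 13)| = 6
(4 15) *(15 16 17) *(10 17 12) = (4 16 12 10 17 15) = [0, 1, 2, 3, 16, 5, 6, 7, 8, 9, 17, 11, 10, 13, 14, 4, 12, 15]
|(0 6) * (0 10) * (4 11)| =6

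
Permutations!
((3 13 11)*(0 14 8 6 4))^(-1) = (0 4 6 8 14)(3 11 13) = [4, 1, 2, 11, 6, 5, 8, 7, 14, 9, 10, 13, 12, 3, 0]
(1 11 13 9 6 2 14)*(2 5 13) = [0, 11, 14, 3, 4, 13, 5, 7, 8, 6, 10, 2, 12, 9, 1] = (1 11 2 14)(5 13 9 6)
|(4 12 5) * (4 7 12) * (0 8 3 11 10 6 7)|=9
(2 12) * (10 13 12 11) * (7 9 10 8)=[0, 1, 11, 3, 4, 5, 6, 9, 7, 10, 13, 8, 2, 12]=(2 11 8 7 9 10 13 12)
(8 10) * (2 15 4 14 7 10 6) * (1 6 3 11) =(1 6 2 15 4 14 7 10 8 3 11) =[0, 6, 15, 11, 14, 5, 2, 10, 3, 9, 8, 1, 12, 13, 7, 4]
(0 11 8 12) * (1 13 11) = [1, 13, 2, 3, 4, 5, 6, 7, 12, 9, 10, 8, 0, 11] = (0 1 13 11 8 12)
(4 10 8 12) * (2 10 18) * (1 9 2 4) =[0, 9, 10, 3, 18, 5, 6, 7, 12, 2, 8, 11, 1, 13, 14, 15, 16, 17, 4] =(1 9 2 10 8 12)(4 18)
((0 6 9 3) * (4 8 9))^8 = (0 4 9)(3 6 8) = [4, 1, 2, 6, 9, 5, 8, 7, 3, 0]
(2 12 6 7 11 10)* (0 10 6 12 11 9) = (12)(0 10 2 11 6 7 9) = [10, 1, 11, 3, 4, 5, 7, 9, 8, 0, 2, 6, 12]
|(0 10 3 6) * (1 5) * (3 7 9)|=6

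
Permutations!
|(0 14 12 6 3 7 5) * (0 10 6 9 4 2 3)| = |(0 14 12 9 4 2 3 7 5 10 6)| = 11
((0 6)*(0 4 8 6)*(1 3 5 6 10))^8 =(1 3 5 6 4 8 10) =[0, 3, 2, 5, 8, 6, 4, 7, 10, 9, 1]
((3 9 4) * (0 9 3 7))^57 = (0 9 4 7) = [9, 1, 2, 3, 7, 5, 6, 0, 8, 4]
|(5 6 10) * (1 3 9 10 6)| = 5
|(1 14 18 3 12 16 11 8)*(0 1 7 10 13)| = 12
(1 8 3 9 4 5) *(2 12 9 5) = [0, 8, 12, 5, 2, 1, 6, 7, 3, 4, 10, 11, 9] = (1 8 3 5)(2 12 9 4)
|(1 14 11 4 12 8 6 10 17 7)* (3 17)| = |(1 14 11 4 12 8 6 10 3 17 7)| = 11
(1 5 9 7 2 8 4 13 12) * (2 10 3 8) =(1 5 9 7 10 3 8 4 13 12) =[0, 5, 2, 8, 13, 9, 6, 10, 4, 7, 3, 11, 1, 12]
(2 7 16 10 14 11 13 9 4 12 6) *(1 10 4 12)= [0, 10, 7, 3, 1, 5, 2, 16, 8, 12, 14, 13, 6, 9, 11, 15, 4]= (1 10 14 11 13 9 12 6 2 7 16 4)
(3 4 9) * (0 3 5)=(0 3 4 9 5)=[3, 1, 2, 4, 9, 0, 6, 7, 8, 5]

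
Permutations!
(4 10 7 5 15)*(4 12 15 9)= (4 10 7 5 9)(12 15)= [0, 1, 2, 3, 10, 9, 6, 5, 8, 4, 7, 11, 15, 13, 14, 12]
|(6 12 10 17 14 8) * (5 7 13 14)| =9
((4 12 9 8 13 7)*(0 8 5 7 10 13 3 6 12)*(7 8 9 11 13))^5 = (0 6 7 8 13 9 12 4 3 10 5 11) = [6, 1, 2, 10, 3, 11, 7, 8, 13, 12, 5, 0, 4, 9]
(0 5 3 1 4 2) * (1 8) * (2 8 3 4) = [5, 2, 0, 3, 8, 4, 6, 7, 1] = (0 5 4 8 1 2)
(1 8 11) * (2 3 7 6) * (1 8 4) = (1 4)(2 3 7 6)(8 11) = [0, 4, 3, 7, 1, 5, 2, 6, 11, 9, 10, 8]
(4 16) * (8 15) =(4 16)(8 15) =[0, 1, 2, 3, 16, 5, 6, 7, 15, 9, 10, 11, 12, 13, 14, 8, 4]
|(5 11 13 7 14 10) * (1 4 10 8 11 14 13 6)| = |(1 4 10 5 14 8 11 6)(7 13)| = 8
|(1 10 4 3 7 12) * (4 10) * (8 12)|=6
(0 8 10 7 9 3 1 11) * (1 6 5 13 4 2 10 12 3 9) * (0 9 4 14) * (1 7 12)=(0 8 1 11 9 4 2 10 12 3 6 5 13 14)=[8, 11, 10, 6, 2, 13, 5, 7, 1, 4, 12, 9, 3, 14, 0]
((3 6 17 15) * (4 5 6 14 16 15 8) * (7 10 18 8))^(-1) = (3 15 16 14)(4 8 18 10 7 17 6 5) = [0, 1, 2, 15, 8, 4, 5, 17, 18, 9, 7, 11, 12, 13, 3, 16, 14, 6, 10]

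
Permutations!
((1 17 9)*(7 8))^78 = [0, 1, 2, 3, 4, 5, 6, 7, 8, 9, 10, 11, 12, 13, 14, 15, 16, 17] = (17)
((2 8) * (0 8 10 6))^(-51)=(0 6 10 2 8)=[6, 1, 8, 3, 4, 5, 10, 7, 0, 9, 2]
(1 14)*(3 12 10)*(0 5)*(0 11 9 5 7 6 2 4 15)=[7, 14, 4, 12, 15, 11, 2, 6, 8, 5, 3, 9, 10, 13, 1, 0]=(0 7 6 2 4 15)(1 14)(3 12 10)(5 11 9)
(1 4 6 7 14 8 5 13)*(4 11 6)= (1 11 6 7 14 8 5 13)= [0, 11, 2, 3, 4, 13, 7, 14, 5, 9, 10, 6, 12, 1, 8]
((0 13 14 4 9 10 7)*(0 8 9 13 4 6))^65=[0, 1, 2, 3, 4, 5, 6, 8, 9, 10, 7, 11, 12, 13, 14]=(14)(7 8 9 10)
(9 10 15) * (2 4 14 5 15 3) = (2 4 14 5 15 9 10 3) = [0, 1, 4, 2, 14, 15, 6, 7, 8, 10, 3, 11, 12, 13, 5, 9]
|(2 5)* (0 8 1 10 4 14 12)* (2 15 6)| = 28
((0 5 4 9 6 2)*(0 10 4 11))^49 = [5, 1, 6, 3, 10, 11, 9, 7, 8, 4, 2, 0] = (0 5 11)(2 6 9 4 10)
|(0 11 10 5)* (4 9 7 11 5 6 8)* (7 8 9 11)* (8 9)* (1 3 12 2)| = |(0 5)(1 3 12 2)(4 11 10 6 8)| = 20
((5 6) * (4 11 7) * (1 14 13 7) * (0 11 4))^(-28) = [1, 13, 2, 3, 4, 5, 6, 11, 8, 9, 10, 14, 12, 0, 7] = (0 1 13)(7 11 14)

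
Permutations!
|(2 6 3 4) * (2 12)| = |(2 6 3 4 12)| = 5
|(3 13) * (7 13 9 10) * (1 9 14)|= 7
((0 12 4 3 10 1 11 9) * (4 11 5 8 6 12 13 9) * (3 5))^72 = [0, 1, 2, 3, 4, 5, 6, 7, 8, 9, 10, 11, 12, 13] = (13)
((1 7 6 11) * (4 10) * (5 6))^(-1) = (1 11 6 5 7)(4 10) = [0, 11, 2, 3, 10, 7, 5, 1, 8, 9, 4, 6]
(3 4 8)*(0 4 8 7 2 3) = [4, 1, 3, 8, 7, 5, 6, 2, 0] = (0 4 7 2 3 8)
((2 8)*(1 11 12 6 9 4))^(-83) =[0, 11, 8, 3, 1, 5, 9, 7, 2, 4, 10, 12, 6] =(1 11 12 6 9 4)(2 8)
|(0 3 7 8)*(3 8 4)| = |(0 8)(3 7 4)| = 6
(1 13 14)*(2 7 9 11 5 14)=(1 13 2 7 9 11 5 14)=[0, 13, 7, 3, 4, 14, 6, 9, 8, 11, 10, 5, 12, 2, 1]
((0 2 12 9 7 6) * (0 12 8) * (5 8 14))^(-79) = (0 2 14 5 8)(6 12 9 7) = [2, 1, 14, 3, 4, 8, 12, 6, 0, 7, 10, 11, 9, 13, 5]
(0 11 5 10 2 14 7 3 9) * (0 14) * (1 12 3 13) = (0 11 5 10 2)(1 12 3 9 14 7 13) = [11, 12, 0, 9, 4, 10, 6, 13, 8, 14, 2, 5, 3, 1, 7]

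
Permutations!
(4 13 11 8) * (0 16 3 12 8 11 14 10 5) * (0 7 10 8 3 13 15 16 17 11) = [17, 1, 2, 12, 15, 7, 6, 10, 4, 9, 5, 0, 3, 14, 8, 16, 13, 11] = (0 17 11)(3 12)(4 15 16 13 14 8)(5 7 10)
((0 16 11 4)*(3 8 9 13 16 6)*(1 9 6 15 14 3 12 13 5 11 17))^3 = [3, 11, 2, 12, 14, 0, 16, 7, 13, 4, 10, 15, 17, 1, 6, 8, 9, 5] = (0 3 12 17 5)(1 11 15 8 13)(4 14 6 16 9)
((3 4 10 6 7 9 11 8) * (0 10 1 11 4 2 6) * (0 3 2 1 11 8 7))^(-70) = [0, 1, 2, 3, 7, 5, 6, 4, 8, 11, 10, 9] = (4 7)(9 11)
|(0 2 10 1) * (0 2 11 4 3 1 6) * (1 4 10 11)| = 6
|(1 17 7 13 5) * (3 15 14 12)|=20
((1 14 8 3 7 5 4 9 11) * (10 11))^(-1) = (1 11 10 9 4 5 7 3 8 14) = [0, 11, 2, 8, 5, 7, 6, 3, 14, 4, 9, 10, 12, 13, 1]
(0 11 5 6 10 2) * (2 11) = (0 2)(5 6 10 11) = [2, 1, 0, 3, 4, 6, 10, 7, 8, 9, 11, 5]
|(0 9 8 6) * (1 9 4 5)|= 7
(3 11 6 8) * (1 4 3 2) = (1 4 3 11 6 8 2) = [0, 4, 1, 11, 3, 5, 8, 7, 2, 9, 10, 6]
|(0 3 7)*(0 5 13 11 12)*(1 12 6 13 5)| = |(0 3 7 1 12)(6 13 11)| = 15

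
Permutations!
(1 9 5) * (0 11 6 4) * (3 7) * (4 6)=(0 11 4)(1 9 5)(3 7)=[11, 9, 2, 7, 0, 1, 6, 3, 8, 5, 10, 4]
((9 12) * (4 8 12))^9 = (4 8 12 9) = [0, 1, 2, 3, 8, 5, 6, 7, 12, 4, 10, 11, 9]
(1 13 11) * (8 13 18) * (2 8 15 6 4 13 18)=(1 2 8 18 15 6 4 13 11)=[0, 2, 8, 3, 13, 5, 4, 7, 18, 9, 10, 1, 12, 11, 14, 6, 16, 17, 15]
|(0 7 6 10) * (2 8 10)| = |(0 7 6 2 8 10)| = 6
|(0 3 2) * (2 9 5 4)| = 6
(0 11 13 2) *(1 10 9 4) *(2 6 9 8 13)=(0 11 2)(1 10 8 13 6 9 4)=[11, 10, 0, 3, 1, 5, 9, 7, 13, 4, 8, 2, 12, 6]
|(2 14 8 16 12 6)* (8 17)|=7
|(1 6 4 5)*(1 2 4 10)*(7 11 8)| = |(1 6 10)(2 4 5)(7 11 8)| = 3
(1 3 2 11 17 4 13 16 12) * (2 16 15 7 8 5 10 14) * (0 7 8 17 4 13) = (0 7 17 13 15 8 5 10 14 2 11 4)(1 3 16 12) = [7, 3, 11, 16, 0, 10, 6, 17, 5, 9, 14, 4, 1, 15, 2, 8, 12, 13]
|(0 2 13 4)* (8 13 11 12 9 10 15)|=|(0 2 11 12 9 10 15 8 13 4)|=10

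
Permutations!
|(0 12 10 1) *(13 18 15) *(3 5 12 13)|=9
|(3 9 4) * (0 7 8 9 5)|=|(0 7 8 9 4 3 5)|=7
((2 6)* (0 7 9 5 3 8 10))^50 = (0 7 9 5 3 8 10) = [7, 1, 2, 8, 4, 3, 6, 9, 10, 5, 0]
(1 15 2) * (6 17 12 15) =(1 6 17 12 15 2) =[0, 6, 1, 3, 4, 5, 17, 7, 8, 9, 10, 11, 15, 13, 14, 2, 16, 12]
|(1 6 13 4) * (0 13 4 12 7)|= 12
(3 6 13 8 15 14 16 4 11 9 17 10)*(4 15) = (3 6 13 8 4 11 9 17 10)(14 16 15) = [0, 1, 2, 6, 11, 5, 13, 7, 4, 17, 3, 9, 12, 8, 16, 14, 15, 10]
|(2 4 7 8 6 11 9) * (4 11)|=12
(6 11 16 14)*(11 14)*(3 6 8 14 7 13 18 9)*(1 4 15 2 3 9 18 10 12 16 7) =(18)(1 4 15 2 3 6)(7 13 10 12 16 11)(8 14) =[0, 4, 3, 6, 15, 5, 1, 13, 14, 9, 12, 7, 16, 10, 8, 2, 11, 17, 18]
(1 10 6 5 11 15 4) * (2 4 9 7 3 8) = [0, 10, 4, 8, 1, 11, 5, 3, 2, 7, 6, 15, 12, 13, 14, 9] = (1 10 6 5 11 15 9 7 3 8 2 4)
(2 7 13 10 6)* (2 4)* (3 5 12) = [0, 1, 7, 5, 2, 12, 4, 13, 8, 9, 6, 11, 3, 10] = (2 7 13 10 6 4)(3 5 12)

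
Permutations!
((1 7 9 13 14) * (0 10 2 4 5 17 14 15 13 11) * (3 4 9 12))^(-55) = [0, 7, 2, 4, 5, 17, 6, 12, 8, 9, 10, 11, 3, 15, 1, 13, 16, 14] = (1 7 12 3 4 5 17 14)(13 15)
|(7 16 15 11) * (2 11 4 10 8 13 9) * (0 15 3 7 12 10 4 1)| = 21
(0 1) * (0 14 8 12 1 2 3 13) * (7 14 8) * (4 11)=(0 2 3 13)(1 8 12)(4 11)(7 14)=[2, 8, 3, 13, 11, 5, 6, 14, 12, 9, 10, 4, 1, 0, 7]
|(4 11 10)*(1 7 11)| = 5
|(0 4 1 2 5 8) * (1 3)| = 7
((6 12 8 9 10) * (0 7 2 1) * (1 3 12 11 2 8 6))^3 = (0 9)(1 8)(2 6 3 11 12)(7 10) = [9, 8, 6, 11, 4, 5, 3, 10, 1, 0, 7, 12, 2]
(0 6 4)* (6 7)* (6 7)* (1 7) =[6, 7, 2, 3, 0, 5, 4, 1] =(0 6 4)(1 7)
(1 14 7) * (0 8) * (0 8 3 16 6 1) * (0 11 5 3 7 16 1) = (0 7 11 5 3 1 14 16 6) = [7, 14, 2, 1, 4, 3, 0, 11, 8, 9, 10, 5, 12, 13, 16, 15, 6]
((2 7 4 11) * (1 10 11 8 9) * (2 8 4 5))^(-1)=[0, 9, 5, 3, 4, 7, 6, 2, 11, 8, 1, 10]=(1 9 8 11 10)(2 5 7)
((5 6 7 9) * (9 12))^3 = (5 12 6 9 7) = [0, 1, 2, 3, 4, 12, 9, 5, 8, 7, 10, 11, 6]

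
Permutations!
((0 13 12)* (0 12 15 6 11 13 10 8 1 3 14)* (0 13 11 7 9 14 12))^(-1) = (0 12 3 1 8 10)(6 15 13 14 9 7) = [12, 8, 2, 1, 4, 5, 15, 6, 10, 7, 0, 11, 3, 14, 9, 13]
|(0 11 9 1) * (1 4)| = 5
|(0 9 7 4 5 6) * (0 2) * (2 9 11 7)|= |(0 11 7 4 5 6 9 2)|= 8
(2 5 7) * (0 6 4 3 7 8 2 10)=(0 6 4 3 7 10)(2 5 8)=[6, 1, 5, 7, 3, 8, 4, 10, 2, 9, 0]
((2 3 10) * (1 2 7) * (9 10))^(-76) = [0, 3, 9, 10, 4, 5, 6, 2, 8, 7, 1] = (1 3 10)(2 9 7)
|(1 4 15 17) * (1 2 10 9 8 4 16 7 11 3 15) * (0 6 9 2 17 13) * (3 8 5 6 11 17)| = |(0 11 8 4 1 16 7 17 3 15 13)(2 10)(5 6 9)| = 66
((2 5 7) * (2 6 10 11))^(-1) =[0, 1, 11, 3, 4, 2, 7, 5, 8, 9, 6, 10] =(2 11 10 6 7 5)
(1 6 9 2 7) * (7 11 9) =(1 6 7)(2 11 9) =[0, 6, 11, 3, 4, 5, 7, 1, 8, 2, 10, 9]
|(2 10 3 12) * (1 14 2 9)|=7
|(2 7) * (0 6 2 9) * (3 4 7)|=|(0 6 2 3 4 7 9)|=7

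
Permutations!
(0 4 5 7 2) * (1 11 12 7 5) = (0 4 1 11 12 7 2) = [4, 11, 0, 3, 1, 5, 6, 2, 8, 9, 10, 12, 7]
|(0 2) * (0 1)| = 3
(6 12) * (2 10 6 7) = [0, 1, 10, 3, 4, 5, 12, 2, 8, 9, 6, 11, 7] = (2 10 6 12 7)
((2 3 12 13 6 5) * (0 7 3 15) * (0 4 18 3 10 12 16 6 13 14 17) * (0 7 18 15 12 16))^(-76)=[3, 1, 10, 18, 4, 7, 17, 2, 8, 9, 12, 11, 16, 13, 6, 15, 14, 5, 0]=(0 3 18)(2 10 12 16 14 6 17 5 7)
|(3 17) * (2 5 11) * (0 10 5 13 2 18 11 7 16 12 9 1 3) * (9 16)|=8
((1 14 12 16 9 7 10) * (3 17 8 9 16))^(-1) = (1 10 7 9 8 17 3 12 14) = [0, 10, 2, 12, 4, 5, 6, 9, 17, 8, 7, 11, 14, 13, 1, 15, 16, 3]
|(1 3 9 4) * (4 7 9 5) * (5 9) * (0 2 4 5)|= |(0 2 4 1 3 9 7)|= 7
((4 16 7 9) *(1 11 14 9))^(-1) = (1 7 16 4 9 14 11) = [0, 7, 2, 3, 9, 5, 6, 16, 8, 14, 10, 1, 12, 13, 11, 15, 4]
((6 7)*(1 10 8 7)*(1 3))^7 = [0, 10, 2, 1, 4, 5, 3, 6, 7, 9, 8] = (1 10 8 7 6 3)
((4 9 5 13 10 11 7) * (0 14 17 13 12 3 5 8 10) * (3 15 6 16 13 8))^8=(0 9)(3 14)(4 13)(5 17)(6 11)(7 16)(8 12)(10 15)=[9, 1, 2, 14, 13, 17, 11, 16, 12, 0, 15, 6, 8, 4, 3, 10, 7, 5]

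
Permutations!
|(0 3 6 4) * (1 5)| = 4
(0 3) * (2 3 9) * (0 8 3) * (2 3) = (0 9 3 8 2) = [9, 1, 0, 8, 4, 5, 6, 7, 2, 3]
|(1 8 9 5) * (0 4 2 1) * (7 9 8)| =|(0 4 2 1 7 9 5)| =7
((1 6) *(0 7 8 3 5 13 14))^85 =[7, 6, 2, 5, 4, 13, 1, 8, 3, 9, 10, 11, 12, 14, 0] =(0 7 8 3 5 13 14)(1 6)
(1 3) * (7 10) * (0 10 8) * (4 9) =(0 10 7 8)(1 3)(4 9) =[10, 3, 2, 1, 9, 5, 6, 8, 0, 4, 7]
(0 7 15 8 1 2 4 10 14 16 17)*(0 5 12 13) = (0 7 15 8 1 2 4 10 14 16 17 5 12 13) = [7, 2, 4, 3, 10, 12, 6, 15, 1, 9, 14, 11, 13, 0, 16, 8, 17, 5]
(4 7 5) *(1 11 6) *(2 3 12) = (1 11 6)(2 3 12)(4 7 5) = [0, 11, 3, 12, 7, 4, 1, 5, 8, 9, 10, 6, 2]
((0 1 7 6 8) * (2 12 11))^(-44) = [1, 7, 12, 3, 4, 5, 8, 6, 0, 9, 10, 2, 11] = (0 1 7 6 8)(2 12 11)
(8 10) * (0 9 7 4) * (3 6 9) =(0 3 6 9 7 4)(8 10) =[3, 1, 2, 6, 0, 5, 9, 4, 10, 7, 8]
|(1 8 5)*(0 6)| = 6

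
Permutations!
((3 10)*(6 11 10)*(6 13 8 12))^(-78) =(3 10 11 6 12 8 13) =[0, 1, 2, 10, 4, 5, 12, 7, 13, 9, 11, 6, 8, 3]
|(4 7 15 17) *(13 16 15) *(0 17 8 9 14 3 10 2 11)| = 14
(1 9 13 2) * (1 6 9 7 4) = (1 7 4)(2 6 9 13) = [0, 7, 6, 3, 1, 5, 9, 4, 8, 13, 10, 11, 12, 2]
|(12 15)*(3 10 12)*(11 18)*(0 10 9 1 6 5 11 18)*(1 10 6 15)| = 12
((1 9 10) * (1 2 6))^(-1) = (1 6 2 10 9) = [0, 6, 10, 3, 4, 5, 2, 7, 8, 1, 9]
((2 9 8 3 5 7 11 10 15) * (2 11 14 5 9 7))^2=(2 14)(3 8 9)(5 7)(10 11 15)=[0, 1, 14, 8, 4, 7, 6, 5, 9, 3, 11, 15, 12, 13, 2, 10]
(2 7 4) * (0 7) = (0 7 4 2) = [7, 1, 0, 3, 2, 5, 6, 4]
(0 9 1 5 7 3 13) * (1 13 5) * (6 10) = (0 9 13)(3 5 7)(6 10) = [9, 1, 2, 5, 4, 7, 10, 3, 8, 13, 6, 11, 12, 0]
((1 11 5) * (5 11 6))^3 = (11) = [0, 1, 2, 3, 4, 5, 6, 7, 8, 9, 10, 11]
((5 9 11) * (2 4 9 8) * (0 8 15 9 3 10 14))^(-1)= (0 14 10 3 4 2 8)(5 11 9 15)= [14, 1, 8, 4, 2, 11, 6, 7, 0, 15, 3, 9, 12, 13, 10, 5]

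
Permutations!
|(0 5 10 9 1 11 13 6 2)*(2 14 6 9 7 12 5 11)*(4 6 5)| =42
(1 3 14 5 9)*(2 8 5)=(1 3 14 2 8 5 9)=[0, 3, 8, 14, 4, 9, 6, 7, 5, 1, 10, 11, 12, 13, 2]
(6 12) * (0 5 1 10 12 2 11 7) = (0 5 1 10 12 6 2 11 7) = [5, 10, 11, 3, 4, 1, 2, 0, 8, 9, 12, 7, 6]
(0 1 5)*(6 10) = [1, 5, 2, 3, 4, 0, 10, 7, 8, 9, 6] = (0 1 5)(6 10)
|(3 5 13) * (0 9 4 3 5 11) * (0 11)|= |(0 9 4 3)(5 13)|= 4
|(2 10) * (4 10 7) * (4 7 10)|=2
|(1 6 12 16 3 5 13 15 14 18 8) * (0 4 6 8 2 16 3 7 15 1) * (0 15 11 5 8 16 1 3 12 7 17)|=|(0 4 6 7 11 5 13 3 8 15 14 18 2 1 16 17)|=16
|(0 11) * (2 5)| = 2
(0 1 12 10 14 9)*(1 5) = (0 5 1 12 10 14 9) = [5, 12, 2, 3, 4, 1, 6, 7, 8, 0, 14, 11, 10, 13, 9]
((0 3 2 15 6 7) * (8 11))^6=(15)=[0, 1, 2, 3, 4, 5, 6, 7, 8, 9, 10, 11, 12, 13, 14, 15]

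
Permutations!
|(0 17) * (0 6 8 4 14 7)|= 7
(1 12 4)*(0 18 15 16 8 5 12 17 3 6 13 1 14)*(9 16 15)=[18, 17, 2, 6, 14, 12, 13, 7, 5, 16, 10, 11, 4, 1, 0, 15, 8, 3, 9]=(0 18 9 16 8 5 12 4 14)(1 17 3 6 13)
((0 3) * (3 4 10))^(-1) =[3, 1, 2, 10, 0, 5, 6, 7, 8, 9, 4] =(0 3 10 4)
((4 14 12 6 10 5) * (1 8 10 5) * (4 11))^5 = (1 10 8)(4 11 5 6 12 14) = [0, 10, 2, 3, 11, 6, 12, 7, 1, 9, 8, 5, 14, 13, 4]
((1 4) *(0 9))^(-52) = (9) = [0, 1, 2, 3, 4, 5, 6, 7, 8, 9]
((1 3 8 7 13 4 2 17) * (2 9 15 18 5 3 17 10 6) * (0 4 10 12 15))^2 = (0 9 4)(2 15 5 8 13 6 12 18 3 7 10) = [9, 1, 15, 7, 0, 8, 12, 10, 13, 4, 2, 11, 18, 6, 14, 5, 16, 17, 3]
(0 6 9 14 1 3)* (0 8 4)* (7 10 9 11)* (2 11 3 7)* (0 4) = (0 6 3 8)(1 7 10 9 14)(2 11) = [6, 7, 11, 8, 4, 5, 3, 10, 0, 14, 9, 2, 12, 13, 1]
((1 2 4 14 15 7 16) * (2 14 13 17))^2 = [0, 15, 13, 3, 17, 5, 6, 1, 8, 9, 10, 11, 12, 2, 7, 16, 14, 4] = (1 15 16 14 7)(2 13)(4 17)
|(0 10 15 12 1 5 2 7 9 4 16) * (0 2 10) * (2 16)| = |(16)(1 5 10 15 12)(2 7 9 4)| = 20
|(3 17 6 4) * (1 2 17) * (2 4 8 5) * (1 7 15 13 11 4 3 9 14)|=45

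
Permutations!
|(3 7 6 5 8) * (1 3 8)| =5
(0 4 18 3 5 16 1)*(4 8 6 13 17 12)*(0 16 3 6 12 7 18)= [8, 16, 2, 5, 0, 3, 13, 18, 12, 9, 10, 11, 4, 17, 14, 15, 1, 7, 6]= (0 8 12 4)(1 16)(3 5)(6 13 17 7 18)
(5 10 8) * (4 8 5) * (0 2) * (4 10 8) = (0 2)(5 8 10) = [2, 1, 0, 3, 4, 8, 6, 7, 10, 9, 5]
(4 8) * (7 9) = (4 8)(7 9) = [0, 1, 2, 3, 8, 5, 6, 9, 4, 7]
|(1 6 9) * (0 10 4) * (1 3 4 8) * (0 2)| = |(0 10 8 1 6 9 3 4 2)| = 9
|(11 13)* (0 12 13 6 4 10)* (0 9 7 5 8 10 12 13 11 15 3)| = |(0 13 15 3)(4 12 11 6)(5 8 10 9 7)| = 20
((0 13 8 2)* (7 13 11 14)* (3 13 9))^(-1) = (0 2 8 13 3 9 7 14 11) = [2, 1, 8, 9, 4, 5, 6, 14, 13, 7, 10, 0, 12, 3, 11]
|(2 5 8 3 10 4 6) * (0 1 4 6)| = |(0 1 4)(2 5 8 3 10 6)| = 6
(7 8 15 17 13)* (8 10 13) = (7 10 13)(8 15 17) = [0, 1, 2, 3, 4, 5, 6, 10, 15, 9, 13, 11, 12, 7, 14, 17, 16, 8]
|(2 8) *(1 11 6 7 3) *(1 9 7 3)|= |(1 11 6 3 9 7)(2 8)|= 6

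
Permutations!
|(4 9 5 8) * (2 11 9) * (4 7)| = 7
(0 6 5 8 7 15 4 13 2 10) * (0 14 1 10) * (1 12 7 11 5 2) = (0 6 2)(1 10 14 12 7 15 4 13)(5 8 11) = [6, 10, 0, 3, 13, 8, 2, 15, 11, 9, 14, 5, 7, 1, 12, 4]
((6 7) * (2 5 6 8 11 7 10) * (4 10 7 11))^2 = (11)(2 6 8 10 5 7 4) = [0, 1, 6, 3, 2, 7, 8, 4, 10, 9, 5, 11]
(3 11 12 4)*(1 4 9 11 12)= (1 4 3 12 9 11)= [0, 4, 2, 12, 3, 5, 6, 7, 8, 11, 10, 1, 9]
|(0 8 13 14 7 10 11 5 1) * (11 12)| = |(0 8 13 14 7 10 12 11 5 1)| = 10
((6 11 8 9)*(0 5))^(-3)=[5, 1, 2, 3, 4, 0, 11, 7, 9, 6, 10, 8]=(0 5)(6 11 8 9)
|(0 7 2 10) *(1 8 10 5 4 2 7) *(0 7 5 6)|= |(0 1 8 10 7 5 4 2 6)|= 9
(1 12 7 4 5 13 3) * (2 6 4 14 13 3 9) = (1 12 7 14 13 9 2 6 4 5 3) = [0, 12, 6, 1, 5, 3, 4, 14, 8, 2, 10, 11, 7, 9, 13]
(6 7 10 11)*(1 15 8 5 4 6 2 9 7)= (1 15 8 5 4 6)(2 9 7 10 11)= [0, 15, 9, 3, 6, 4, 1, 10, 5, 7, 11, 2, 12, 13, 14, 8]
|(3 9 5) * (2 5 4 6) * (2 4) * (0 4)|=|(0 4 6)(2 5 3 9)|=12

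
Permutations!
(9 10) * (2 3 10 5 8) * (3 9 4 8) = (2 9 5 3 10 4 8) = [0, 1, 9, 10, 8, 3, 6, 7, 2, 5, 4]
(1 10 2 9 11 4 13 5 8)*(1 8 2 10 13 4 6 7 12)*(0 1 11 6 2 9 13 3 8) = (0 1 3 8)(2 13 5 9 6 7 12 11) = [1, 3, 13, 8, 4, 9, 7, 12, 0, 6, 10, 2, 11, 5]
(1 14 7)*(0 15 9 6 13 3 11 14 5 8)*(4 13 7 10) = (0 15 9 6 7 1 5 8)(3 11 14 10 4 13) = [15, 5, 2, 11, 13, 8, 7, 1, 0, 6, 4, 14, 12, 3, 10, 9]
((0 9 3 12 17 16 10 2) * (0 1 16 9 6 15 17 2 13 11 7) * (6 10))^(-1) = (0 7 11 13 10)(1 2 12 3 9 17 15 6 16) = [7, 2, 12, 9, 4, 5, 16, 11, 8, 17, 0, 13, 3, 10, 14, 6, 1, 15]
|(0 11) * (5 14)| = |(0 11)(5 14)| = 2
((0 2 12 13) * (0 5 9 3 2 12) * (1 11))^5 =(0 3 5 12 2 9 13)(1 11) =[3, 11, 9, 5, 4, 12, 6, 7, 8, 13, 10, 1, 2, 0]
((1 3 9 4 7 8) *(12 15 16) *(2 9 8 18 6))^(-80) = (1 3 8)(2 18 4)(6 7 9)(12 15 16) = [0, 3, 18, 8, 2, 5, 7, 9, 1, 6, 10, 11, 15, 13, 14, 16, 12, 17, 4]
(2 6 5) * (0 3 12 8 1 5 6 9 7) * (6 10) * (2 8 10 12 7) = [3, 5, 9, 7, 4, 8, 12, 0, 1, 2, 6, 11, 10] = (0 3 7)(1 5 8)(2 9)(6 12 10)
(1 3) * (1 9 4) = (1 3 9 4) = [0, 3, 2, 9, 1, 5, 6, 7, 8, 4]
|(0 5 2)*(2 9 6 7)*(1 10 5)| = |(0 1 10 5 9 6 7 2)| = 8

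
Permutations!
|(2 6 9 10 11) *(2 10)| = |(2 6 9)(10 11)| = 6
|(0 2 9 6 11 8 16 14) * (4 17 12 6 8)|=|(0 2 9 8 16 14)(4 17 12 6 11)|=30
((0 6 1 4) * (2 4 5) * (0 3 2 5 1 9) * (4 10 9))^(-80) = (0 2 6 10 4 9 3) = [2, 1, 6, 0, 9, 5, 10, 7, 8, 3, 4]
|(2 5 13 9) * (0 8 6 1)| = 4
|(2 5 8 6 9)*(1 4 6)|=|(1 4 6 9 2 5 8)|=7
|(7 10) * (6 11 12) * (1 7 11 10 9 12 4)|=8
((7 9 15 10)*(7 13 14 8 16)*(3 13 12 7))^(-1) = (3 16 8 14 13)(7 12 10 15 9) = [0, 1, 2, 16, 4, 5, 6, 12, 14, 7, 15, 11, 10, 3, 13, 9, 8]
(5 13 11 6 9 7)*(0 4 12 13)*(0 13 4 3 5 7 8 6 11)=(0 3 5 13)(4 12)(6 9 8)=[3, 1, 2, 5, 12, 13, 9, 7, 6, 8, 10, 11, 4, 0]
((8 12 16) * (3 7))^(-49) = (3 7)(8 16 12) = [0, 1, 2, 7, 4, 5, 6, 3, 16, 9, 10, 11, 8, 13, 14, 15, 12]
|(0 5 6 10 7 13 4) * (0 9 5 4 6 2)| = |(0 4 9 5 2)(6 10 7 13)| = 20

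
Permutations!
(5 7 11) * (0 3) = [3, 1, 2, 0, 4, 7, 6, 11, 8, 9, 10, 5] = (0 3)(5 7 11)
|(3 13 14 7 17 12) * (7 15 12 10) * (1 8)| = |(1 8)(3 13 14 15 12)(7 17 10)| = 30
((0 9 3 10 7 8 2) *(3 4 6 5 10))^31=[5, 1, 6, 3, 7, 2, 8, 9, 4, 10, 0]=(0 5 2 6 8 4 7 9 10)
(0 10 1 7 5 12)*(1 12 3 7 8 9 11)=[10, 8, 2, 7, 4, 3, 6, 5, 9, 11, 12, 1, 0]=(0 10 12)(1 8 9 11)(3 7 5)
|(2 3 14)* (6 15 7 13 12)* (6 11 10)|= 21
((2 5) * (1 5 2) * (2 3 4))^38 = (5)(2 4 3) = [0, 1, 4, 2, 3, 5]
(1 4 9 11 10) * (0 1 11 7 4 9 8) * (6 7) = (0 1 9 6 7 4 8)(10 11) = [1, 9, 2, 3, 8, 5, 7, 4, 0, 6, 11, 10]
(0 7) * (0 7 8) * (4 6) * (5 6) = (0 8)(4 5 6) = [8, 1, 2, 3, 5, 6, 4, 7, 0]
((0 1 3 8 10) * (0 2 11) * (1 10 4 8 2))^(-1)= [11, 10, 3, 1, 8, 5, 6, 7, 4, 9, 0, 2]= (0 11 2 3 1 10)(4 8)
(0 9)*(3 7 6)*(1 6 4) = (0 9)(1 6 3 7 4) = [9, 6, 2, 7, 1, 5, 3, 4, 8, 0]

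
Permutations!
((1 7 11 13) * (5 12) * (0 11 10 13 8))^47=[8, 13, 2, 3, 4, 12, 6, 1, 11, 9, 7, 0, 5, 10]=(0 8 11)(1 13 10 7)(5 12)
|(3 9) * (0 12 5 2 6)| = 10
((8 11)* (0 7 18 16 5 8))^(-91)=(18)=[0, 1, 2, 3, 4, 5, 6, 7, 8, 9, 10, 11, 12, 13, 14, 15, 16, 17, 18]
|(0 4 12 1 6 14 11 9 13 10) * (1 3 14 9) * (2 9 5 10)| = |(0 4 12 3 14 11 1 6 5 10)(2 9 13)| = 30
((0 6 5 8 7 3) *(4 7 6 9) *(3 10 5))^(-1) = (0 3 6 8 5 10 7 4 9) = [3, 1, 2, 6, 9, 10, 8, 4, 5, 0, 7]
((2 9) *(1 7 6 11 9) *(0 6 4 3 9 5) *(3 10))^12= (11)(1 9 10 7 2 3 4)= [0, 9, 3, 4, 1, 5, 6, 2, 8, 10, 7, 11]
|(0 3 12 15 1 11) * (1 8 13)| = |(0 3 12 15 8 13 1 11)| = 8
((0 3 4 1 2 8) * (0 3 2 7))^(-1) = (0 7 1 4 3 8 2) = [7, 4, 0, 8, 3, 5, 6, 1, 2]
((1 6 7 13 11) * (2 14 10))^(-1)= (1 11 13 7 6)(2 10 14)= [0, 11, 10, 3, 4, 5, 1, 6, 8, 9, 14, 13, 12, 7, 2]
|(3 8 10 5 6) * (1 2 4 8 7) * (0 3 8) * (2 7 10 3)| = |(0 2 4)(1 7)(3 10 5 6 8)| = 30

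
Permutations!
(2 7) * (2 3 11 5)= [0, 1, 7, 11, 4, 2, 6, 3, 8, 9, 10, 5]= (2 7 3 11 5)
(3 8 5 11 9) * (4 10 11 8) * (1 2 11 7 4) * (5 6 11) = (1 2 5 8 6 11 9 3)(4 10 7) = [0, 2, 5, 1, 10, 8, 11, 4, 6, 3, 7, 9]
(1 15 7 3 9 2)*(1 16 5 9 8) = [0, 15, 16, 8, 4, 9, 6, 3, 1, 2, 10, 11, 12, 13, 14, 7, 5] = (1 15 7 3 8)(2 16 5 9)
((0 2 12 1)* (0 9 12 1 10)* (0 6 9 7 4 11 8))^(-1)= (0 8 11 4 7 1 2)(6 10 12 9)= [8, 2, 0, 3, 7, 5, 10, 1, 11, 6, 12, 4, 9]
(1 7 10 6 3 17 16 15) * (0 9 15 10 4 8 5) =(0 9 15 1 7 4 8 5)(3 17 16 10 6) =[9, 7, 2, 17, 8, 0, 3, 4, 5, 15, 6, 11, 12, 13, 14, 1, 10, 16]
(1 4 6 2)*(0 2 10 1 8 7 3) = [2, 4, 8, 0, 6, 5, 10, 3, 7, 9, 1] = (0 2 8 7 3)(1 4 6 10)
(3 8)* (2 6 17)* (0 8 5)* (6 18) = (0 8 3 5)(2 18 6 17) = [8, 1, 18, 5, 4, 0, 17, 7, 3, 9, 10, 11, 12, 13, 14, 15, 16, 2, 6]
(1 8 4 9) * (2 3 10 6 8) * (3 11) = (1 2 11 3 10 6 8 4 9) = [0, 2, 11, 10, 9, 5, 8, 7, 4, 1, 6, 3]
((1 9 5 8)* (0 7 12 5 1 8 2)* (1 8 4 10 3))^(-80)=(12)(1 10 8)(3 4 9)=[0, 10, 2, 4, 9, 5, 6, 7, 1, 3, 8, 11, 12]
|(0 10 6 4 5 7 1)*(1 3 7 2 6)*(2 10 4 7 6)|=|(0 4 5 10 1)(3 6 7)|=15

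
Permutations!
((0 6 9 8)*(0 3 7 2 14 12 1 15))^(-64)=(0 9 3 2 12 15 6 8 7 14 1)=[9, 0, 12, 2, 4, 5, 8, 14, 7, 3, 10, 11, 15, 13, 1, 6]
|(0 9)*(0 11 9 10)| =2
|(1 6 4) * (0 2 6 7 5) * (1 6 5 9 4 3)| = 6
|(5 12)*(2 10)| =|(2 10)(5 12)| =2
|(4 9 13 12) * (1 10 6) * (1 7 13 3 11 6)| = |(1 10)(3 11 6 7 13 12 4 9)| = 8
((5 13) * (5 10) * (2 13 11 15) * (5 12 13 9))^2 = (2 5 15 9 11)(10 13 12) = [0, 1, 5, 3, 4, 15, 6, 7, 8, 11, 13, 2, 10, 12, 14, 9]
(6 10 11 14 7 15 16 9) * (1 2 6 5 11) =(1 2 6 10)(5 11 14 7 15 16 9) =[0, 2, 6, 3, 4, 11, 10, 15, 8, 5, 1, 14, 12, 13, 7, 16, 9]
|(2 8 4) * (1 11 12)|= 3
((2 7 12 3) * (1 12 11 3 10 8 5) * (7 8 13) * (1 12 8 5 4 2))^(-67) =(1 3 11 7 13 10 12 5 2 4 8) =[0, 3, 4, 11, 8, 2, 6, 13, 1, 9, 12, 7, 5, 10]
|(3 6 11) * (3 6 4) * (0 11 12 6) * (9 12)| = 6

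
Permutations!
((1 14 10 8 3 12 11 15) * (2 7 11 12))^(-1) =(1 15 11 7 2 3 8 10 14) =[0, 15, 3, 8, 4, 5, 6, 2, 10, 9, 14, 7, 12, 13, 1, 11]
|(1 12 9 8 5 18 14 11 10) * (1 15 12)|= |(5 18 14 11 10 15 12 9 8)|= 9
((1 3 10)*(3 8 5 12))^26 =[0, 5, 2, 1, 4, 3, 6, 7, 12, 9, 8, 11, 10] =(1 5 3)(8 12 10)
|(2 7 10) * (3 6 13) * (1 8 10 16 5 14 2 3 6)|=20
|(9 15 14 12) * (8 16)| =4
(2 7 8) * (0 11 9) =[11, 1, 7, 3, 4, 5, 6, 8, 2, 0, 10, 9] =(0 11 9)(2 7 8)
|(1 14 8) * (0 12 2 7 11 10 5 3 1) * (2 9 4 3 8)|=|(0 12 9 4 3 1 14 2 7 11 10 5 8)|=13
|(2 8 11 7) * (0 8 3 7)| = 3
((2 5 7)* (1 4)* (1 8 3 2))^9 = [0, 8, 7, 5, 3, 1, 6, 4, 2] = (1 8 2 7 4 3 5)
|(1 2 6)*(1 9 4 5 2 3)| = 10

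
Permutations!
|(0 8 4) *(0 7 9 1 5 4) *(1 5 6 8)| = |(0 1 6 8)(4 7 9 5)| = 4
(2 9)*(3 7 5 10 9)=(2 3 7 5 10 9)=[0, 1, 3, 7, 4, 10, 6, 5, 8, 2, 9]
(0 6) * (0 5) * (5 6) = (6)(0 5) = [5, 1, 2, 3, 4, 0, 6]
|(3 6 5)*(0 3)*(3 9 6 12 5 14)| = |(0 9 6 14 3 12 5)| = 7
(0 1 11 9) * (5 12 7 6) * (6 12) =[1, 11, 2, 3, 4, 6, 5, 12, 8, 0, 10, 9, 7] =(0 1 11 9)(5 6)(7 12)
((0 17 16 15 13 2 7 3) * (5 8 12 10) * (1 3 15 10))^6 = (0 12 10)(1 5 17)(2 15)(3 8 16)(7 13) = [12, 5, 15, 8, 4, 17, 6, 13, 16, 9, 0, 11, 10, 7, 14, 2, 3, 1]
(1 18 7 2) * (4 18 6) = (1 6 4 18 7 2) = [0, 6, 1, 3, 18, 5, 4, 2, 8, 9, 10, 11, 12, 13, 14, 15, 16, 17, 7]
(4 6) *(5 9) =(4 6)(5 9) =[0, 1, 2, 3, 6, 9, 4, 7, 8, 5]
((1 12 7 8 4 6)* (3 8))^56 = (12) = [0, 1, 2, 3, 4, 5, 6, 7, 8, 9, 10, 11, 12]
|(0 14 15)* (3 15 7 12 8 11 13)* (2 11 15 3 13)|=|(0 14 7 12 8 15)(2 11)|=6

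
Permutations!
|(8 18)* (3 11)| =2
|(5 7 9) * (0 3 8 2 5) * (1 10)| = 14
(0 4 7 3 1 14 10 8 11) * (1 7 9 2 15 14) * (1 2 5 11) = [4, 2, 15, 7, 9, 11, 6, 3, 1, 5, 8, 0, 12, 13, 10, 14] = (0 4 9 5 11)(1 2 15 14 10 8)(3 7)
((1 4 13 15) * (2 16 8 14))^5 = (1 4 13 15)(2 16 8 14) = [0, 4, 16, 3, 13, 5, 6, 7, 14, 9, 10, 11, 12, 15, 2, 1, 8]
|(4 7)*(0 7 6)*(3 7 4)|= |(0 4 6)(3 7)|= 6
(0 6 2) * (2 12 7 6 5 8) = (0 5 8 2)(6 12 7) = [5, 1, 0, 3, 4, 8, 12, 6, 2, 9, 10, 11, 7]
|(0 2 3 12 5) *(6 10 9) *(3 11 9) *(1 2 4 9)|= |(0 4 9 6 10 3 12 5)(1 2 11)|= 24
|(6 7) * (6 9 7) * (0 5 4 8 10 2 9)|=8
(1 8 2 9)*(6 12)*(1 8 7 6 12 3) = [0, 7, 9, 1, 4, 5, 3, 6, 2, 8, 10, 11, 12] = (12)(1 7 6 3)(2 9 8)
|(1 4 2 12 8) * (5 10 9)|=15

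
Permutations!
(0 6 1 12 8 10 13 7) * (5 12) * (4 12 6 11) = (0 11 4 12 8 10 13 7)(1 5 6) = [11, 5, 2, 3, 12, 6, 1, 0, 10, 9, 13, 4, 8, 7]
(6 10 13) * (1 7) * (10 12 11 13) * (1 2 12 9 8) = (1 7 2 12 11 13 6 9 8) = [0, 7, 12, 3, 4, 5, 9, 2, 1, 8, 10, 13, 11, 6]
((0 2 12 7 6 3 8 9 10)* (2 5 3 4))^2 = (0 3 9)(2 7 4 12 6)(5 8 10) = [3, 1, 7, 9, 12, 8, 2, 4, 10, 0, 5, 11, 6]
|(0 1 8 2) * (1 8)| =|(0 8 2)| =3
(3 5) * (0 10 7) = (0 10 7)(3 5) = [10, 1, 2, 5, 4, 3, 6, 0, 8, 9, 7]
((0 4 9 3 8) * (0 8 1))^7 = (0 9 1 4 3) = [9, 4, 2, 0, 3, 5, 6, 7, 8, 1]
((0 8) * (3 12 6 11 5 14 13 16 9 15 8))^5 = (0 5 15 6 16 3 14 8 11 9 12 13) = [5, 1, 2, 14, 4, 15, 16, 7, 11, 12, 10, 9, 13, 0, 8, 6, 3]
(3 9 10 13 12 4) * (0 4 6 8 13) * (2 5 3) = (0 4 2 5 3 9 10)(6 8 13 12) = [4, 1, 5, 9, 2, 3, 8, 7, 13, 10, 0, 11, 6, 12]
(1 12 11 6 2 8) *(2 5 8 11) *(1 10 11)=(1 12 2)(5 8 10 11 6)=[0, 12, 1, 3, 4, 8, 5, 7, 10, 9, 11, 6, 2]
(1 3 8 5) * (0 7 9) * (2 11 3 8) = [7, 8, 11, 2, 4, 1, 6, 9, 5, 0, 10, 3] = (0 7 9)(1 8 5)(2 11 3)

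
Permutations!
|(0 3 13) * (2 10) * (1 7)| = 6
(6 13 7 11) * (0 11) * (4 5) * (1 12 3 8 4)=[11, 12, 2, 8, 5, 1, 13, 0, 4, 9, 10, 6, 3, 7]=(0 11 6 13 7)(1 12 3 8 4 5)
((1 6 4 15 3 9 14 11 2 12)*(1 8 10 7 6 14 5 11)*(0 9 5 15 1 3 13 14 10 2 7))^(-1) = (0 10 1 4 6 7 11 5 3 14 13 15 9)(2 8 12) = [10, 4, 8, 14, 6, 3, 7, 11, 12, 0, 1, 5, 2, 15, 13, 9]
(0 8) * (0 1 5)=(0 8 1 5)=[8, 5, 2, 3, 4, 0, 6, 7, 1]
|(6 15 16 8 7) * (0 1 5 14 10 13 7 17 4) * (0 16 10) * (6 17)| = 36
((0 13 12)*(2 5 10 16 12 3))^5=(0 10 3 12 5 13 16 2)=[10, 1, 0, 12, 4, 13, 6, 7, 8, 9, 3, 11, 5, 16, 14, 15, 2]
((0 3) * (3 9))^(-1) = (0 3 9) = [3, 1, 2, 9, 4, 5, 6, 7, 8, 0]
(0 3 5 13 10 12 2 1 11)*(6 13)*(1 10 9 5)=[3, 11, 10, 1, 4, 6, 13, 7, 8, 5, 12, 0, 2, 9]=(0 3 1 11)(2 10 12)(5 6 13 9)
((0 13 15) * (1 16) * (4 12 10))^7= [13, 16, 2, 3, 12, 5, 6, 7, 8, 9, 4, 11, 10, 15, 14, 0, 1]= (0 13 15)(1 16)(4 12 10)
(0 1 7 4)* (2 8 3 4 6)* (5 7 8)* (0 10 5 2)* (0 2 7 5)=(0 1 8 3 4 10)(2 7 6)=[1, 8, 7, 4, 10, 5, 2, 6, 3, 9, 0]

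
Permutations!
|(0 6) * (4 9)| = 2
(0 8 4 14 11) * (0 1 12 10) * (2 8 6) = [6, 12, 8, 3, 14, 5, 2, 7, 4, 9, 0, 1, 10, 13, 11] = (0 6 2 8 4 14 11 1 12 10)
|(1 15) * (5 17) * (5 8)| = 6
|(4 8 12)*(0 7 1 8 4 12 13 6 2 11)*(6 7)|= 4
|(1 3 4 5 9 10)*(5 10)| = 4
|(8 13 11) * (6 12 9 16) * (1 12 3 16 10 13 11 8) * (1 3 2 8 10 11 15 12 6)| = 10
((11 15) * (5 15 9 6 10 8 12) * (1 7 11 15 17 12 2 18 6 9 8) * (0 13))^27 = [13, 8, 10, 3, 4, 5, 7, 2, 6, 9, 11, 18, 12, 0, 14, 15, 16, 17, 1] = (0 13)(1 8 6 7 2 10 11 18)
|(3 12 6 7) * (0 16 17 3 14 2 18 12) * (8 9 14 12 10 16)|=|(0 8 9 14 2 18 10 16 17 3)(6 7 12)|=30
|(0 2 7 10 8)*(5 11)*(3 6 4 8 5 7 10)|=10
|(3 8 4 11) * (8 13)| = |(3 13 8 4 11)| = 5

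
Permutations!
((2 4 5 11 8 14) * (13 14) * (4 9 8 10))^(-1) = [0, 1, 14, 3, 10, 4, 6, 7, 9, 2, 11, 5, 12, 8, 13] = (2 14 13 8 9)(4 10 11 5)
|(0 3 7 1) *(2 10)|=4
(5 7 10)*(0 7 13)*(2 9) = (0 7 10 5 13)(2 9) = [7, 1, 9, 3, 4, 13, 6, 10, 8, 2, 5, 11, 12, 0]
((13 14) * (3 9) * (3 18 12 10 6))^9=(3 12)(6 18)(9 10)(13 14)=[0, 1, 2, 12, 4, 5, 18, 7, 8, 10, 9, 11, 3, 14, 13, 15, 16, 17, 6]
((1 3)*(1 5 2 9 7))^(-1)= (1 7 9 2 5 3)= [0, 7, 5, 1, 4, 3, 6, 9, 8, 2]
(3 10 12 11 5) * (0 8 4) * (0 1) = (0 8 4 1)(3 10 12 11 5) = [8, 0, 2, 10, 1, 3, 6, 7, 4, 9, 12, 5, 11]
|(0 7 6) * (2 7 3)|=5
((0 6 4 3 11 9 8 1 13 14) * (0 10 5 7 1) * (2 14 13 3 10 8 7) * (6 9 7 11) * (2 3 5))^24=(0 14 10 6 5 7 9 8 2 4 3 1 11)=[14, 11, 4, 1, 3, 7, 5, 9, 2, 8, 6, 0, 12, 13, 10]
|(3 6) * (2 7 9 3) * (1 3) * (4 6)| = |(1 3 4 6 2 7 9)| = 7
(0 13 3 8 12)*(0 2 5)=(0 13 3 8 12 2 5)=[13, 1, 5, 8, 4, 0, 6, 7, 12, 9, 10, 11, 2, 3]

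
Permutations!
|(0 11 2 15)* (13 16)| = 4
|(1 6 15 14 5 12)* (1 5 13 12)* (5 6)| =10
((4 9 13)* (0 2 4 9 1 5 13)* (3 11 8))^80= (0 1 9 4 13 2 5)(3 8 11)= [1, 9, 5, 8, 13, 0, 6, 7, 11, 4, 10, 3, 12, 2]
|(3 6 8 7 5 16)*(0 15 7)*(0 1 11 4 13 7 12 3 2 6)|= |(0 15 12 3)(1 11 4 13 7 5 16 2 6 8)|= 20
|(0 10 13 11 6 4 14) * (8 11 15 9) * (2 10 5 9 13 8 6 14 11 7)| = 28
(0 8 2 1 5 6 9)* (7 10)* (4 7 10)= [8, 5, 1, 3, 7, 6, 9, 4, 2, 0, 10]= (10)(0 8 2 1 5 6 9)(4 7)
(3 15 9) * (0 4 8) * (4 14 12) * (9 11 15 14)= (0 9 3 14 12 4 8)(11 15)= [9, 1, 2, 14, 8, 5, 6, 7, 0, 3, 10, 15, 4, 13, 12, 11]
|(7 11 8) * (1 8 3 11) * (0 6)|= |(0 6)(1 8 7)(3 11)|= 6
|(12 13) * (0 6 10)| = |(0 6 10)(12 13)| = 6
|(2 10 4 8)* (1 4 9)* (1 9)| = |(1 4 8 2 10)| = 5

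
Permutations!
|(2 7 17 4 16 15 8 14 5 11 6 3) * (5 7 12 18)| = 7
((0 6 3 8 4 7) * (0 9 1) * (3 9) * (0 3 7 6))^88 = (1 6 8)(3 9 4) = [0, 6, 2, 9, 3, 5, 8, 7, 1, 4]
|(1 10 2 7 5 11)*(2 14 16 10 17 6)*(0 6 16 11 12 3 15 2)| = |(0 6)(1 17 16 10 14 11)(2 7 5 12 3 15)| = 6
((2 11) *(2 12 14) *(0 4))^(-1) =(0 4)(2 14 12 11) =[4, 1, 14, 3, 0, 5, 6, 7, 8, 9, 10, 2, 11, 13, 12]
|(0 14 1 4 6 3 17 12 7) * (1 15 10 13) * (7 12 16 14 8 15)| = 13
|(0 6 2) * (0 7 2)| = |(0 6)(2 7)| = 2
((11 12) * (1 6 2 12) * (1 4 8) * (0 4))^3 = (0 1 12 4 6 11 8 2) = [1, 12, 0, 3, 6, 5, 11, 7, 2, 9, 10, 8, 4]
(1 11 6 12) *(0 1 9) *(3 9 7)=[1, 11, 2, 9, 4, 5, 12, 3, 8, 0, 10, 6, 7]=(0 1 11 6 12 7 3 9)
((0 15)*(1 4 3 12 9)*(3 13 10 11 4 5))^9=(0 15)(1 9 12 3 5)(4 13 10 11)=[15, 9, 2, 5, 13, 1, 6, 7, 8, 12, 11, 4, 3, 10, 14, 0]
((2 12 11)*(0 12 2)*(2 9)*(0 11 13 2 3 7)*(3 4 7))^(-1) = (0 7 4 9 2 13 12) = [7, 1, 13, 3, 9, 5, 6, 4, 8, 2, 10, 11, 0, 12]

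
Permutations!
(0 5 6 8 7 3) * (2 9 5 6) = (0 6 8 7 3)(2 9 5) = [6, 1, 9, 0, 4, 2, 8, 3, 7, 5]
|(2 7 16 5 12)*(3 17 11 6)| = 20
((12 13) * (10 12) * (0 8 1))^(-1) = [1, 8, 2, 3, 4, 5, 6, 7, 0, 9, 13, 11, 10, 12] = (0 1 8)(10 13 12)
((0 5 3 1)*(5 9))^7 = (0 5 1 9 3) = [5, 9, 2, 0, 4, 1, 6, 7, 8, 3]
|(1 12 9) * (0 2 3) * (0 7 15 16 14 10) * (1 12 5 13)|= 24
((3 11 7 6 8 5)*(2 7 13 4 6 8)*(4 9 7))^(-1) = (2 6 4)(3 5 8 7 9 13 11) = [0, 1, 6, 5, 2, 8, 4, 9, 7, 13, 10, 3, 12, 11]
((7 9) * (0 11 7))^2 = (0 7)(9 11) = [7, 1, 2, 3, 4, 5, 6, 0, 8, 11, 10, 9]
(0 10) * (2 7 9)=(0 10)(2 7 9)=[10, 1, 7, 3, 4, 5, 6, 9, 8, 2, 0]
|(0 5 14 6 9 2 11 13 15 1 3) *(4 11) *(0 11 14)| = 10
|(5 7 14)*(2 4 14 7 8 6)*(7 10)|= 6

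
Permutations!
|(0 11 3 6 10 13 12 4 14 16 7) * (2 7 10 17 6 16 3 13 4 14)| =22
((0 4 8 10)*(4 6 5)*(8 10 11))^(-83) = [5, 1, 2, 3, 0, 10, 4, 7, 11, 9, 6, 8] = (0 5 10 6 4)(8 11)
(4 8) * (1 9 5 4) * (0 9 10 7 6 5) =(0 9)(1 10 7 6 5 4 8) =[9, 10, 2, 3, 8, 4, 5, 6, 1, 0, 7]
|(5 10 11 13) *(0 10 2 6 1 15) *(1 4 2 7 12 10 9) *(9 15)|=|(0 15)(1 9)(2 6 4)(5 7 12 10 11 13)|=6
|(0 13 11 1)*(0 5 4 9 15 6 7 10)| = |(0 13 11 1 5 4 9 15 6 7 10)| = 11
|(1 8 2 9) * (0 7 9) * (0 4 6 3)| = 9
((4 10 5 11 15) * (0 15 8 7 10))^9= (15)(5 10 7 8 11)= [0, 1, 2, 3, 4, 10, 6, 8, 11, 9, 7, 5, 12, 13, 14, 15]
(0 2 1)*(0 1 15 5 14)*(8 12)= (0 2 15 5 14)(8 12)= [2, 1, 15, 3, 4, 14, 6, 7, 12, 9, 10, 11, 8, 13, 0, 5]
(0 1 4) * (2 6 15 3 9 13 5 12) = (0 1 4)(2 6 15 3 9 13 5 12) = [1, 4, 6, 9, 0, 12, 15, 7, 8, 13, 10, 11, 2, 5, 14, 3]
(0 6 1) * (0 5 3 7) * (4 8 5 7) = (0 6 1 7)(3 4 8 5) = [6, 7, 2, 4, 8, 3, 1, 0, 5]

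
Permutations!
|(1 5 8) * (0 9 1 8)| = |(0 9 1 5)| = 4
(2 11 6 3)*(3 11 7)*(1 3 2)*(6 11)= (11)(1 3)(2 7)= [0, 3, 7, 1, 4, 5, 6, 2, 8, 9, 10, 11]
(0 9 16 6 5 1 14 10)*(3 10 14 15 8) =(0 9 16 6 5 1 15 8 3 10) =[9, 15, 2, 10, 4, 1, 5, 7, 3, 16, 0, 11, 12, 13, 14, 8, 6]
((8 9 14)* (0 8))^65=(0 8 9 14)=[8, 1, 2, 3, 4, 5, 6, 7, 9, 14, 10, 11, 12, 13, 0]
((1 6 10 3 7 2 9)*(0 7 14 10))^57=(14)(0 9)(1 7)(2 6)=[9, 7, 6, 3, 4, 5, 2, 1, 8, 0, 10, 11, 12, 13, 14]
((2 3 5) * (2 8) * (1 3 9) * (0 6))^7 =(0 6)(1 3 5 8 2 9) =[6, 3, 9, 5, 4, 8, 0, 7, 2, 1]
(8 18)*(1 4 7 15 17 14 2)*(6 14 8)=(1 4 7 15 17 8 18 6 14 2)=[0, 4, 1, 3, 7, 5, 14, 15, 18, 9, 10, 11, 12, 13, 2, 17, 16, 8, 6]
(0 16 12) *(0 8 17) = (0 16 12 8 17) = [16, 1, 2, 3, 4, 5, 6, 7, 17, 9, 10, 11, 8, 13, 14, 15, 12, 0]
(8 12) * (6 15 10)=(6 15 10)(8 12)=[0, 1, 2, 3, 4, 5, 15, 7, 12, 9, 6, 11, 8, 13, 14, 10]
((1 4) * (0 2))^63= (0 2)(1 4)= [2, 4, 0, 3, 1]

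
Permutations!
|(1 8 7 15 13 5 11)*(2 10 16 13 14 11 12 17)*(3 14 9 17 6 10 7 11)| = 30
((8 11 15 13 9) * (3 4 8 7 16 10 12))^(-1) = (3 12 10 16 7 9 13 15 11 8 4) = [0, 1, 2, 12, 3, 5, 6, 9, 4, 13, 16, 8, 10, 15, 14, 11, 7]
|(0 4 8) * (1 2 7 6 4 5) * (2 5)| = 6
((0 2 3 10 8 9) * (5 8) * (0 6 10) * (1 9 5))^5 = (0 3 2)(1 9 6 10)(5 8) = [3, 9, 0, 2, 4, 8, 10, 7, 5, 6, 1]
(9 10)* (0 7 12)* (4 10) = [7, 1, 2, 3, 10, 5, 6, 12, 8, 4, 9, 11, 0] = (0 7 12)(4 10 9)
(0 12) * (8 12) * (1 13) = (0 8 12)(1 13) = [8, 13, 2, 3, 4, 5, 6, 7, 12, 9, 10, 11, 0, 1]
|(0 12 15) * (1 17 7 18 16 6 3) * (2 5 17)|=9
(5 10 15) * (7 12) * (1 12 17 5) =(1 12 7 17 5 10 15) =[0, 12, 2, 3, 4, 10, 6, 17, 8, 9, 15, 11, 7, 13, 14, 1, 16, 5]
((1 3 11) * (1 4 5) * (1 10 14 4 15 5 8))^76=(1 5 8 15 4 11 14 3 10)=[0, 5, 2, 10, 11, 8, 6, 7, 15, 9, 1, 14, 12, 13, 3, 4]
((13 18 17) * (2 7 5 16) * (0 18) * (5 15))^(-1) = (0 13 17 18)(2 16 5 15 7) = [13, 1, 16, 3, 4, 15, 6, 2, 8, 9, 10, 11, 12, 17, 14, 7, 5, 18, 0]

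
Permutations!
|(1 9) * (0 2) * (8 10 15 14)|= 4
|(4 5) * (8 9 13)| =|(4 5)(8 9 13)| =6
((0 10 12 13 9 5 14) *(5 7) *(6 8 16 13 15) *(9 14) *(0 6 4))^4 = (0 4 15 12 10)(5 9 7)(6 14 13 16 8) = [4, 1, 2, 3, 15, 9, 14, 5, 6, 7, 0, 11, 10, 16, 13, 12, 8]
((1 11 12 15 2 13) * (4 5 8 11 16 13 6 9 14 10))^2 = (1 13 16)(2 9 10 5 11 15 6 14 4 8 12) = [0, 13, 9, 3, 8, 11, 14, 7, 12, 10, 5, 15, 2, 16, 4, 6, 1]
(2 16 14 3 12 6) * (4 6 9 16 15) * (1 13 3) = [0, 13, 15, 12, 6, 5, 2, 7, 8, 16, 10, 11, 9, 3, 1, 4, 14] = (1 13 3 12 9 16 14)(2 15 4 6)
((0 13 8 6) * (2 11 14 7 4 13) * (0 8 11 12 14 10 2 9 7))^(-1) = [14, 1, 10, 3, 7, 5, 8, 9, 6, 0, 11, 13, 2, 4, 12] = (0 14 12 2 10 11 13 4 7 9)(6 8)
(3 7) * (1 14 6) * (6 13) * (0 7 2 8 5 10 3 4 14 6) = (0 7 4 14 13)(1 6)(2 8 5 10 3) = [7, 6, 8, 2, 14, 10, 1, 4, 5, 9, 3, 11, 12, 0, 13]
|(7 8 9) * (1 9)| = |(1 9 7 8)| = 4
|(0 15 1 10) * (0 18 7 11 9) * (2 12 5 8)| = |(0 15 1 10 18 7 11 9)(2 12 5 8)| = 8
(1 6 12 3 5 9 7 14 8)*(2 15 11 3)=(1 6 12 2 15 11 3 5 9 7 14 8)=[0, 6, 15, 5, 4, 9, 12, 14, 1, 7, 10, 3, 2, 13, 8, 11]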